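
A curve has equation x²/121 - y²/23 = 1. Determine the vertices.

(-11, 0) and (11, 0)

Center (0, 0). The positive term is the x-term, so the transverse axis is horizontal; a² = 121, b² = 23.
a = 11. Vertices at (h ± a, k).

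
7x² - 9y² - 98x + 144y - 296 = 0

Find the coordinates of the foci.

Group: 7(x² - 14x) -9(y² - 16y) = 296
Completing the square gives 7(x - 7)² -9(y - 8)² = 296 + 343 - 576 = 63.
Divide by 63: (x - 7)²/9 - (y - 8)²/7 = 1
Hyperbola, center (7, 8), transverse axis horizontal; a² = 9, b² = 7.
c² = a² + b² = 9 + 7 = 16, so c = 4.
Foci lie on the horizontal axis through the center: (h ± c, k).

(3, 8) and (11, 8)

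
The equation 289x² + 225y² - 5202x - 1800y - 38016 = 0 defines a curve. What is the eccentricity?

Group the x- and y-terms: 289(x² - 18x) + 225(y² - 8y) = 38016
Complete the square in x and y: 289(x - 9)² + 225(y - 4)² = 38016 + 23409 + 3600 = 65025
Divide through by 65025 to get (x - 9)²/225 + (y - 4)²/289 = 1.
Ellipse, center (9, 4), major axis vertical; a² = 289, b² = 225.
c² = a² - b² = 64, so c = 8.
e = c/a = 8/17.

e = 8/17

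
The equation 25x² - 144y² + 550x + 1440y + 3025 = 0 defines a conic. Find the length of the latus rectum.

288/5

Group: 25(x² + 22x) -144(y² - 10y) = -3025
Complete the square in x and y: 25(x + 11)² -144(y - 5)² = -3025 + 3025 - 3600 = -3600
Divide through by -3600 to get (y - 5)²/25 - (x + 11)²/144 = 1.
Hyperbola, center (-11, 5), transverse axis vertical; a² = 25, b² = 144.
Latus rectum length = 2b²/a = 2·144/5 = 288/5.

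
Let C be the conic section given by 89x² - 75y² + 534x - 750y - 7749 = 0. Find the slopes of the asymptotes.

√267/15 and -√267/15

Rearranging, 89(x² + 6x) -75(y² + 10y) = 7749.
89(x + 3)² -75(y + 5)² = 7749 + 801 - 1875 = 6675
Divide by 6675: (x + 3)²/75 - (y + 5)²/89 = 1
Hyperbola, center (-3, -5), transverse axis horizontal; a² = 75, b² = 89.
For a horizontal hyperbola the asymptotes have slope ±b/a.
Here that is ±√89/5√3 = ±√267/15.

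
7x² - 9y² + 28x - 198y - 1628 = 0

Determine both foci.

(-14, -11) and (10, -11)

Collect terms: 7(x² + 4x) -9(y² + 22y) = 1628
7(x + 2)² -9(y + 11)² = 1628 + 28 - 1089 = 567
Divide by 567: (x + 2)²/81 - (y + 11)²/63 = 1
Hyperbola, center (-2, -11), transverse axis horizontal; a² = 81, b² = 63.
c² = a² + b² = 81 + 63 = 144, so c = 12.
Foci lie on the horizontal axis through the center: (h ± c, k).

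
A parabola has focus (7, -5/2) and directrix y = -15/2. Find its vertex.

(7, -5)

The vertex is the midpoint between the focus and the directrix along the axis of symmetry.
Axis is vertical (directrix is horizontal). Vertex y-coordinate = (-5/2 + (-15/2))/2 = -5; x-coordinate = 7.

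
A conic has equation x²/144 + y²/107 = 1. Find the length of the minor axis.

Center (0, 0). The larger denominator 144 sits under the x-term, so the major axis is horizontal; a² = 144, b² = 107.
b² = 107 so b = √107; the minor axis has length 2b = 2√107.

2√107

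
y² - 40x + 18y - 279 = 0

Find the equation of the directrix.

x = -19

Only y is squared. Complete the square in y: (y + 9)² = 40(x + 9).
Vertex (-9, -9); 4p = 40 so p = 10. Opens right.
Directrix is the vertical line x = h − p = -9 − (10) = -19.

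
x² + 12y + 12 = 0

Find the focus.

(0, -4)

Only x is squared. Complete the square in x: x² = -12(y + 1).
Vertex (0, -1); 4p = -12 so p = -3. Opens down.
Focus is p units from the vertex along the axis: (h, k + p).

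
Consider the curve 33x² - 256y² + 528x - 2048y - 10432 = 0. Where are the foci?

(-25, -4) and (9, -4)

Group the x- and y-terms: 33(x² + 16x) -256(y² + 8y) = 10432
33(x + 8)² -256(y + 4)² = 10432 + 2112 - 4096 = 8448
Divide through by 8448 to get (x + 8)²/256 - (y + 4)²/33 = 1.
Hyperbola, center (-8, -4), transverse axis horizontal; a² = 256, b² = 33.
c² = a² + b² = 256 + 33 = 289, so c = 17.
Foci lie on the horizontal axis through the center: (h ± c, k).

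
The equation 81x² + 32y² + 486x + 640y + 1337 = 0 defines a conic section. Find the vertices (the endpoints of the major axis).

Group: 81(x² + 6x) + 32(y² + 20y) = -1337
Completing the square gives 81(x + 3)² + 32(y + 10)² = -1337 + 729 + 3200 = 2592.
Dividing both sides by 2592: (x + 3)²/32 + (y + 10)²/81 = 1
Ellipse, center (-3, -10), major axis vertical; a² = 81, b² = 32.
a = 9. Vertices at (h, k ± a).

(-3, -19) and (-3, -1)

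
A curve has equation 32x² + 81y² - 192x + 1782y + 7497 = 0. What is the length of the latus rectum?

64/9

Collect terms: 32(x² - 6x) + 81(y² + 22y) = -7497
Complete the square: 32(x - 3)² + 81(y + 11)² = -7497 + 288 + 9801 = 2592
Divide through by 2592 to get (x - 3)²/81 + (y + 11)²/32 = 1.
Ellipse, center (3, -11), major axis horizontal; a² = 81, b² = 32.
Latus rectum length = 2b²/a = 2·32/9 = 64/9.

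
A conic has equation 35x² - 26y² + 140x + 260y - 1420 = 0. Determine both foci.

Group the x- and y-terms: 35(x² + 4x) -26(y² - 10y) = 1420
Complete the square: 35(x + 2)² -26(y - 5)² = 1420 + 140 - 650 = 910
Divide through by 910 to get (x + 2)²/26 - (y - 5)²/35 = 1.
Hyperbola, center (-2, 5), transverse axis horizontal; a² = 26, b² = 35.
c² = a² + b² = 26 + 35 = 61, so c = √61.
Foci lie on the horizontal axis through the center: (h ± c, k).

(-2 - √61, 5) and (-2 + √61, 5)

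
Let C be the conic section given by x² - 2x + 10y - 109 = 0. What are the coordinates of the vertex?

(1, 11)

Only x is squared. Complete the square in x: (x - 1)² = -10(y - 11).
Vertex (1, 11); 4p = -10 so p = -5/2. Opens down.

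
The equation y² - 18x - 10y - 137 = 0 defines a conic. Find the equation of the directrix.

Only y is squared. Complete the square in y: (y - 5)² = 18(x + 9).
Vertex (-9, 5); 4p = 18 so p = 9/2. Opens right.
Directrix is the vertical line x = h − p = -9 − (9/2) = -27/2.

x = -27/2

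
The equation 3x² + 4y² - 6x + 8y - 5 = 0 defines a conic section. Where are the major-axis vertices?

Rearranging, 3(x² - 2x) + 4(y² + 2y) = 5.
Completing the square gives 3(x - 1)² + 4(y + 1)² = 5 + 3 + 4 = 12.
Divide by 12: (x - 1)²/4 + (y + 1)²/3 = 1
Ellipse, center (1, -1), major axis horizontal; a² = 4, b² = 3.
a = 2. Vertices at (h ± a, k).

(-1, -1) and (3, -1)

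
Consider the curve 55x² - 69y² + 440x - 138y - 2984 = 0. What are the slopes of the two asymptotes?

Group the x- and y-terms: 55(x² + 8x) -69(y² + 2y) = 2984
Complete the square in x and y: 55(x + 4)² -69(y + 1)² = 2984 + 880 - 69 = 3795
Divide through by 3795 to get (x + 4)²/69 - (y + 1)²/55 = 1.
Hyperbola, center (-4, -1), transverse axis horizontal; a² = 69, b² = 55.
For a horizontal hyperbola the asymptotes have slope ±b/a.
Here that is ±√55/√69 = ±√3795/69.

√3795/69 and -√3795/69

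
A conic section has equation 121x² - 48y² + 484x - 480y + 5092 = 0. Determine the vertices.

Rearranging, 121(x² + 4x) -48(y² + 10y) = -5092.
Completing the square gives 121(x + 2)² -48(y + 5)² = -5092 + 484 - 1200 = -5808.
Divide by -5808: (y + 5)²/121 - (x + 2)²/48 = 1
Hyperbola, center (-2, -5), transverse axis vertical; a² = 121, b² = 48.
a = 11. Vertices at (h, k ± a).

(-2, -16) and (-2, 6)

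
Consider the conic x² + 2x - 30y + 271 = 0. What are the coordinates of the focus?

(-1, 33/2)

Only x is squared. Complete the square in x: (x + 1)² = 30(y - 9).
Vertex (-1, 9); 4p = 30 so p = 15/2. Opens up.
Focus is p units from the vertex along the axis: (h, k + p).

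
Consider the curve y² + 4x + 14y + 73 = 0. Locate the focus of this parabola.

Only y is squared. Complete the square in y: (y + 7)² = -4(x + 6).
Vertex (-6, -7); 4p = -4 so p = -1. Opens left.
Focus is p units from the vertex along the axis: (h + p, k).

(-7, -7)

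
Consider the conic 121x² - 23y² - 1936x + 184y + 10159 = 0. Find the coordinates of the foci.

(8, -8) and (8, 16)

Collect terms: 121(x² - 16x) -23(y² - 8y) = -10159
Complete the square: 121(x - 8)² -23(y - 4)² = -10159 + 7744 - 368 = -2783
Divide by -2783: (y - 4)²/121 - (x - 8)²/23 = 1
Hyperbola, center (8, 4), transverse axis vertical; a² = 121, b² = 23.
c² = a² + b² = 121 + 23 = 144, so c = 12.
Foci lie on the vertical axis through the center: (h, k ± c).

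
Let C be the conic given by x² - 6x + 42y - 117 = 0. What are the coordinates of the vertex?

Only x is squared. Complete the square in x: (x - 3)² = -42(y - 3).
Vertex (3, 3); 4p = -42 so p = -21/2. Opens down.

(3, 3)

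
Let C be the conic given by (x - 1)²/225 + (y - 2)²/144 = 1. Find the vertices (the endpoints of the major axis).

(-14, 2) and (16, 2)

Center (1, 2). The larger denominator 225 sits under the x-term, so the major axis is horizontal; a² = 225, b² = 144.
a = 15. Vertices at (h ± a, k).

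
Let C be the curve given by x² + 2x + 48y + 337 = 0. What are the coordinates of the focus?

(-1, -19)

Only x is squared. Complete the square in x: (x + 1)² = -48(y + 7).
Vertex (-1, -7); 4p = -48 so p = -12. Opens down.
Focus is p units from the vertex along the axis: (h, k + p).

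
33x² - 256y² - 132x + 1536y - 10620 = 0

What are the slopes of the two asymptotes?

√33/16 and -√33/16

Group: 33(x² - 4x) -256(y² - 6y) = 10620
Completing the square gives 33(x - 2)² -256(y - 3)² = 10620 + 132 - 2304 = 8448.
Divide by 8448: (x - 2)²/256 - (y - 3)²/33 = 1
Hyperbola, center (2, 3), transverse axis horizontal; a² = 256, b² = 33.
For a horizontal hyperbola the asymptotes have slope ±b/a.
Here that is ±√33/16.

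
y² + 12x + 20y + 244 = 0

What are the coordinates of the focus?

Only y is squared. Complete the square in y: (y + 10)² = -12(x + 12).
Vertex (-12, -10); 4p = -12 so p = -3. Opens left.
Focus is p units from the vertex along the axis: (h + p, k).

(-15, -10)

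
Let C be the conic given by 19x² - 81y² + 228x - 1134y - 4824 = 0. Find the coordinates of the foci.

Group the x- and y-terms: 19(x² + 12x) -81(y² + 14y) = 4824
Complete the square in x and y: 19(x + 6)² -81(y + 7)² = 4824 + 684 - 3969 = 1539
Divide by 1539: (x + 6)²/81 - (y + 7)²/19 = 1
Hyperbola, center (-6, -7), transverse axis horizontal; a² = 81, b² = 19.
c² = a² + b² = 81 + 19 = 100, so c = 10.
Foci lie on the horizontal axis through the center: (h ± c, k).

(-16, -7) and (4, -7)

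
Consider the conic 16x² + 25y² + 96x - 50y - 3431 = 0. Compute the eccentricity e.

Rearranging, 16(x² + 6x) + 25(y² - 2y) = 3431.
Complete the square: 16(x + 3)² + 25(y - 1)² = 3431 + 144 + 25 = 3600
Dividing both sides by 3600: (x + 3)²/225 + (y - 1)²/144 = 1
Ellipse, center (-3, 1), major axis horizontal; a² = 225, b² = 144.
c² = a² - b² = 81, so c = 9.
e = c/a = 9/15 = 3/5.

e = 3/5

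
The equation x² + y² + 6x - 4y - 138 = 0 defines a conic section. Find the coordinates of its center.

(-3, 2)

Group: (x² + 6x) + (y² - 4y) = 138
Complete the square: (x + 3)² + (y - 2)² = 138 + 9 + 4 = 151
So (x + 3)² + (y - 2)² = 151.
Circle centered at (-3, 2) with r² = 151.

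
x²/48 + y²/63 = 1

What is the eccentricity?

e = √105/21

Center (0, 0). The larger denominator 63 sits under the y-term, so the major axis is vertical; a² = 63, b² = 48.
c² = a² - b² = 15, so c = √15.
e = c/a = √15/3√7 = √105/21.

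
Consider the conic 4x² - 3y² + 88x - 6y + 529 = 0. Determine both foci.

(-11, -1 - 2√7) and (-11, -1 + 2√7)

Collect terms: 4(x² + 22x) -3(y² + 2y) = -529
4(x + 11)² -3(y + 1)² = -529 + 484 - 3 = -48
Divide through by -48 to get (y + 1)²/16 - (x + 11)²/12 = 1.
Hyperbola, center (-11, -1), transverse axis vertical; a² = 16, b² = 12.
c² = a² + b² = 16 + 12 = 28, so c = 2√7.
Foci lie on the vertical axis through the center: (h, k ± c).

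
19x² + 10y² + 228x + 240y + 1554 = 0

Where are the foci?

Rearranging, 19(x² + 12x) + 10(y² + 24y) = -1554.
19(x + 6)² + 10(y + 12)² = -1554 + 684 + 1440 = 570
Divide by 570: (x + 6)²/30 + (y + 12)²/57 = 1
Ellipse, center (-6, -12), major axis vertical; a² = 57, b² = 30.
c² = a² - b² = 57 - 30 = 27, so c = 3√3.
Foci lie on the vertical axis through the center: (h, k ± c).

(-6, -12 - 3√3) and (-6, -12 + 3√3)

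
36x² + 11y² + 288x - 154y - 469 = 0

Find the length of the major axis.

Group: 36(x² + 8x) + 11(y² - 14y) = 469
36(x + 4)² + 11(y - 7)² = 469 + 576 + 539 = 1584
Dividing both sides by 1584: (x + 4)²/44 + (y - 7)²/144 = 1
Ellipse, center (-4, 7), major axis vertical; a² = 144, b² = 44.
a² = 144 so a = 12; the major axis has length 2a = 24.

24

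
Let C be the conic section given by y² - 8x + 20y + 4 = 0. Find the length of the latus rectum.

Only y is squared. Complete the square in y: (y + 10)² = 8(x + 12).
Vertex (-12, -10); 4p = 8 so p = 2. Opens right.
Latus rectum length = |4p| = 8.

8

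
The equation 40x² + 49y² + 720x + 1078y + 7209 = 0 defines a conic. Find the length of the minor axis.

Rearranging, 40(x² + 18x) + 49(y² + 22y) = -7209.
Completing the square gives 40(x + 9)² + 49(y + 11)² = -7209 + 3240 + 5929 = 1960.
Divide through by 1960 to get (x + 9)²/49 + (y + 11)²/40 = 1.
Ellipse, center (-9, -11), major axis horizontal; a² = 49, b² = 40.
b² = 40 so b = 2√10; the minor axis has length 2b = 4√10.

4√10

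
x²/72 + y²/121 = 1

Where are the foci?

(0, -7) and (0, 7)

Center (0, 0). The larger denominator 121 sits under the y-term, so the major axis is vertical; a² = 121, b² = 72.
c² = a² - b² = 121 - 72 = 49, so c = 7.
Foci lie on the vertical axis through the center: (h, k ± c).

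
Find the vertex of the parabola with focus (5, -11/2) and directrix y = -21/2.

The vertex is the midpoint between the focus and the directrix along the axis of symmetry.
Axis is vertical (directrix is horizontal). Vertex y-coordinate = (-11/2 + (-21/2))/2 = -8; x-coordinate = 5.

(5, -8)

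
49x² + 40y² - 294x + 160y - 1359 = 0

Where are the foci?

(3, -5) and (3, 1)

Group the x- and y-terms: 49(x² - 6x) + 40(y² + 4y) = 1359
Complete the square in x and y: 49(x - 3)² + 40(y + 2)² = 1359 + 441 + 160 = 1960
Divide by 1960: (x - 3)²/40 + (y + 2)²/49 = 1
Ellipse, center (3, -2), major axis vertical; a² = 49, b² = 40.
c² = a² - b² = 49 - 40 = 9, so c = 3.
Foci lie on the vertical axis through the center: (h, k ± c).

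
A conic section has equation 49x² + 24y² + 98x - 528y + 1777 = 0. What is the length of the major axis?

14

Rearranging, 49(x² + 2x) + 24(y² - 22y) = -1777.
Complete the square: 49(x + 1)² + 24(y - 11)² = -1777 + 49 + 2904 = 1176
Divide by 1176: (x + 1)²/24 + (y - 11)²/49 = 1
Ellipse, center (-1, 11), major axis vertical; a² = 49, b² = 24.
a² = 49 so a = 7; the major axis has length 2a = 14.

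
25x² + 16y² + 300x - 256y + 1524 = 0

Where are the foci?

Group the x- and y-terms: 25(x² + 12x) + 16(y² - 16y) = -1524
Completing the square gives 25(x + 6)² + 16(y - 8)² = -1524 + 900 + 1024 = 400.
Dividing both sides by 400: (x + 6)²/16 + (y - 8)²/25 = 1
Ellipse, center (-6, 8), major axis vertical; a² = 25, b² = 16.
c² = a² - b² = 25 - 16 = 9, so c = 3.
Foci lie on the vertical axis through the center: (h, k ± c).

(-6, 5) and (-6, 11)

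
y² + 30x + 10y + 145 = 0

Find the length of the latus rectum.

30

Only y is squared. Complete the square in y: (y + 5)² = -30(x + 4).
Vertex (-4, -5); 4p = -30 so p = -15/2. Opens left.
Latus rectum length = |4p| = 30.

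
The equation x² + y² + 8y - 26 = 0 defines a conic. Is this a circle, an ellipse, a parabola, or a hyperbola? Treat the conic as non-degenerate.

No xy term. Coefficients of x² and y² are A = 1, C = 1.
A = C (same sign) ⇒ circle.

circle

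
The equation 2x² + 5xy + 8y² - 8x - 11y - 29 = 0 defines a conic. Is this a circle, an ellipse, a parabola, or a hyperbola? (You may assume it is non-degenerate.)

A = 2, B = 5, C = 8.
Discriminant B² − 4AC = 5² − 4·2·8 = -39.
B² − 4AC < 0 ⇒ ellipse.

ellipse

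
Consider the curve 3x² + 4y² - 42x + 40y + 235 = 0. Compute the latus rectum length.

3(x² - 14x) + 4(y² + 10y) = -235
Completing the square gives 3(x - 7)² + 4(y + 5)² = -235 + 147 + 100 = 12.
Divide through by 12 to get (x - 7)²/4 + (y + 5)²/3 = 1.
Ellipse, center (7, -5), major axis horizontal; a² = 4, b² = 3.
Latus rectum length = 2b²/a = 2·3/2 = 3.

3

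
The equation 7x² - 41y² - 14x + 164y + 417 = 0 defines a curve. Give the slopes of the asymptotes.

√287/41 and -√287/41

Collect terms: 7(x² - 2x) -41(y² - 4y) = -417
Complete the square: 7(x - 1)² -41(y - 2)² = -417 + 7 - 164 = -574
Divide through by -574 to get (y - 2)²/14 - (x - 1)²/82 = 1.
Hyperbola, center (1, 2), transverse axis vertical; a² = 14, b² = 82.
For a vertical hyperbola the asymptotes have slope ±a/b.
Here that is ±√14/√82 = ±√287/41.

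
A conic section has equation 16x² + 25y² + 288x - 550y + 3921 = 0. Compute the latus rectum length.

32/5

16(x² + 18x) + 25(y² - 22y) = -3921
Complete the square: 16(x + 9)² + 25(y - 11)² = -3921 + 1296 + 3025 = 400
Divide by 400: (x + 9)²/25 + (y - 11)²/16 = 1
Ellipse, center (-9, 11), major axis horizontal; a² = 25, b² = 16.
Latus rectum length = 2b²/a = 2·16/5 = 32/5.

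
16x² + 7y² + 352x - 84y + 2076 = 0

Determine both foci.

16(x² + 22x) + 7(y² - 12y) = -2076
16(x + 11)² + 7(y - 6)² = -2076 + 1936 + 252 = 112
Divide through by 112 to get (x + 11)²/7 + (y - 6)²/16 = 1.
Ellipse, center (-11, 6), major axis vertical; a² = 16, b² = 7.
c² = a² - b² = 16 - 7 = 9, so c = 3.
Foci lie on the vertical axis through the center: (h, k ± c).

(-11, 3) and (-11, 9)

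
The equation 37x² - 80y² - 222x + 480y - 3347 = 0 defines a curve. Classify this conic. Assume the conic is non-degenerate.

No xy term. Coefficients of x² and y² are A = 37, C = -80.
A and C have opposite signs ⇒ hyperbola.

hyperbola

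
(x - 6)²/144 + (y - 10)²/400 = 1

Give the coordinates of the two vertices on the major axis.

(6, -10) and (6, 30)

Center (6, 10). The larger denominator 400 sits under the y-term, so the major axis is vertical; a² = 400, b² = 144.
a = 20. Vertices at (h, k ± a).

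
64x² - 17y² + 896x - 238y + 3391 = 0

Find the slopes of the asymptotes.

Rearranging, 64(x² + 14x) -17(y² + 14y) = -3391.
Complete the square: 64(x + 7)² -17(y + 7)² = -3391 + 3136 - 833 = -1088
Divide by -1088: (y + 7)²/64 - (x + 7)²/17 = 1
Hyperbola, center (-7, -7), transverse axis vertical; a² = 64, b² = 17.
For a vertical hyperbola the asymptotes have slope ±a/b.
Here that is ±8/√17 = ±8√17/17.

8√17/17 and -8√17/17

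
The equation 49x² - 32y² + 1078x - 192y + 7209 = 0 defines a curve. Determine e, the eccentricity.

e = 9/7

Group: 49(x² + 22x) -32(y² + 6y) = -7209
49(x + 11)² -32(y + 3)² = -7209 + 5929 - 288 = -1568
Divide through by -1568 to get (y + 3)²/49 - (x + 11)²/32 = 1.
Hyperbola, center (-11, -3), transverse axis vertical; a² = 49, b² = 32.
c² = a² + b² = 81, so c = 9.
e = c/a = 9/7.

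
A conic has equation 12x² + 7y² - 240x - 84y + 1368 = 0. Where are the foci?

Rearranging, 12(x² - 20x) + 7(y² - 12y) = -1368.
12(x - 10)² + 7(y - 6)² = -1368 + 1200 + 252 = 84
Divide through by 84 to get (x - 10)²/7 + (y - 6)²/12 = 1.
Ellipse, center (10, 6), major axis vertical; a² = 12, b² = 7.
c² = a² - b² = 12 - 7 = 5, so c = √5.
Foci lie on the vertical axis through the center: (h, k ± c).

(10, 6 - √5) and (10, 6 + √5)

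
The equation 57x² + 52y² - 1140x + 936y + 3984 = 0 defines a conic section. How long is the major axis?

2√114

Group: 57(x² - 20x) + 52(y² + 18y) = -3984
57(x - 10)² + 52(y + 9)² = -3984 + 5700 + 4212 = 5928
Divide by 5928: (x - 10)²/104 + (y + 9)²/114 = 1
Ellipse, center (10, -9), major axis vertical; a² = 114, b² = 104.
a² = 114 so a = √114; the major axis has length 2a = 2√114.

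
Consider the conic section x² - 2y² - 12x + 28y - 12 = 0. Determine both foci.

(6, 7 - 5√3) and (6, 7 + 5√3)

Group: (x² - 12x) -2(y² - 14y) = 12
(x - 6)² -2(y - 7)² = 12 + 36 - 98 = -50
Divide by -50: (y - 7)²/25 - (x - 6)²/50 = 1
Hyperbola, center (6, 7), transverse axis vertical; a² = 25, b² = 50.
c² = a² + b² = 25 + 50 = 75, so c = 5√3.
Foci lie on the vertical axis through the center: (h, k ± c).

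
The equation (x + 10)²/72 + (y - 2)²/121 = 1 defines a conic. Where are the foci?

(-10, -5) and (-10, 9)

Center (-10, 2). The larger denominator 121 sits under the y-term, so the major axis is vertical; a² = 121, b² = 72.
c² = a² - b² = 121 - 72 = 49, so c = 7.
Foci lie on the vertical axis through the center: (h, k ± c).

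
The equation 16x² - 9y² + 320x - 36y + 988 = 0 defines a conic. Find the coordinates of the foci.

(-20, -2) and (0, -2)

Rearranging, 16(x² + 20x) -9(y² + 4y) = -988.
Completing the square gives 16(x + 10)² -9(y + 2)² = -988 + 1600 - 36 = 576.
Dividing both sides by 576: (x + 10)²/36 - (y + 2)²/64 = 1
Hyperbola, center (-10, -2), transverse axis horizontal; a² = 36, b² = 64.
c² = a² + b² = 36 + 64 = 100, so c = 10.
Foci lie on the horizontal axis through the center: (h ± c, k).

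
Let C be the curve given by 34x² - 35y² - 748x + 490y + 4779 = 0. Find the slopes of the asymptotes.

Rearranging, 34(x² - 22x) -35(y² - 14y) = -4779.
34(x - 11)² -35(y - 7)² = -4779 + 4114 - 1715 = -2380
Dividing both sides by -2380: (y - 7)²/68 - (x - 11)²/70 = 1
Hyperbola, center (11, 7), transverse axis vertical; a² = 68, b² = 70.
For a vertical hyperbola the asymptotes have slope ±a/b.
Here that is ±2√17/√70 = ±√1190/35.

√1190/35 and -√1190/35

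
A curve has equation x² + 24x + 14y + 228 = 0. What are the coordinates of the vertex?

(-12, -6)

Only x is squared. Complete the square in x: (x + 12)² = -14(y + 6).
Vertex (-12, -6); 4p = -14 so p = -7/2. Opens down.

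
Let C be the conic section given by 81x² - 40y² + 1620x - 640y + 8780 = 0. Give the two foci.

Group: 81(x² + 20x) -40(y² + 16y) = -8780
Complete the square: 81(x + 10)² -40(y + 8)² = -8780 + 8100 - 2560 = -3240
Divide through by -3240 to get (y + 8)²/81 - (x + 10)²/40 = 1.
Hyperbola, center (-10, -8), transverse axis vertical; a² = 81, b² = 40.
c² = a² + b² = 81 + 40 = 121, so c = 11.
Foci lie on the vertical axis through the center: (h, k ± c).

(-10, -19) and (-10, 3)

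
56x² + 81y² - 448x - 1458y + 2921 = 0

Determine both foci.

Rearranging, 56(x² - 8x) + 81(y² - 18y) = -2921.
Complete the square in x and y: 56(x - 4)² + 81(y - 9)² = -2921 + 896 + 6561 = 4536
Divide by 4536: (x - 4)²/81 + (y - 9)²/56 = 1
Ellipse, center (4, 9), major axis horizontal; a² = 81, b² = 56.
c² = a² - b² = 81 - 56 = 25, so c = 5.
Foci lie on the horizontal axis through the center: (h ± c, k).

(-1, 9) and (9, 9)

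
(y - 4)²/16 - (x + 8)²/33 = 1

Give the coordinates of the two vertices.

Center (-8, 4). The positive term is the y-term, so the transverse axis is vertical; a² = 16, b² = 33.
a = 4. Vertices at (h, k ± a).

(-8, 0) and (-8, 8)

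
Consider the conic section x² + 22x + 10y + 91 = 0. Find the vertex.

(-11, 3)

Only x is squared. Complete the square in x: (x + 11)² = -10(y - 3).
Vertex (-11, 3); 4p = -10 so p = -5/2. Opens down.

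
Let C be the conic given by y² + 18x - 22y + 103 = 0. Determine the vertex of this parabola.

(1, 11)

Only y is squared. Complete the square in y: (y - 11)² = -18(x - 1).
Vertex (1, 11); 4p = -18 so p = -9/2. Opens left.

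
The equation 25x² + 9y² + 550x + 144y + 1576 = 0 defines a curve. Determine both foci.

Rearranging, 25(x² + 22x) + 9(y² + 16y) = -1576.
25(x + 11)² + 9(y + 8)² = -1576 + 3025 + 576 = 2025
Divide by 2025: (x + 11)²/81 + (y + 8)²/225 = 1
Ellipse, center (-11, -8), major axis vertical; a² = 225, b² = 81.
c² = a² - b² = 225 - 81 = 144, so c = 12.
Foci lie on the vertical axis through the center: (h, k ± c).

(-11, -20) and (-11, 4)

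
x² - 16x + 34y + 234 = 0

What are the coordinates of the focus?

Only x is squared. Complete the square in x: (x - 8)² = -34(y + 5).
Vertex (8, -5); 4p = -34 so p = -17/2. Opens down.
Focus is p units from the vertex along the axis: (h, k + p).

(8, -27/2)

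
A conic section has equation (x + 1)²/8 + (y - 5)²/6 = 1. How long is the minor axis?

2√6

Center (-1, 5). The larger denominator 8 sits under the x-term, so the major axis is horizontal; a² = 8, b² = 6.
b² = 6 so b = √6; the minor axis has length 2b = 2√6.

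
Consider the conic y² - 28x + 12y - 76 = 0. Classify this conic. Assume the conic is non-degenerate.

No xy term. Coefficients of x² and y² are A = 0, C = 1.
Exactly one squared variable ⇒ parabola.

parabola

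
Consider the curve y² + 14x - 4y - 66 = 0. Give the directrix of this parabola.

Only y is squared. Complete the square in y: (y - 2)² = -14(x - 5).
Vertex (5, 2); 4p = -14 so p = -7/2. Opens left.
Directrix is the vertical line x = h − p = 5 − (-7/2) = 17/2.

x = 17/2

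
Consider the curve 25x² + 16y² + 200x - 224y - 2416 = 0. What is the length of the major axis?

30

Rearranging, 25(x² + 8x) + 16(y² - 14y) = 2416.
Completing the square gives 25(x + 4)² + 16(y - 7)² = 2416 + 400 + 784 = 3600.
Divide through by 3600 to get (x + 4)²/144 + (y - 7)²/225 = 1.
Ellipse, center (-4, 7), major axis vertical; a² = 225, b² = 144.
a² = 225 so a = 15; the major axis has length 2a = 30.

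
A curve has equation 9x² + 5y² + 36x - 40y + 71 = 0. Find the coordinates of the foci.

(-2, 2) and (-2, 6)

9(x² + 4x) + 5(y² - 8y) = -71
Completing the square gives 9(x + 2)² + 5(y - 4)² = -71 + 36 + 80 = 45.
Divide through by 45 to get (x + 2)²/5 + (y - 4)²/9 = 1.
Ellipse, center (-2, 4), major axis vertical; a² = 9, b² = 5.
c² = a² - b² = 9 - 5 = 4, so c = 2.
Foci lie on the vertical axis through the center: (h, k ± c).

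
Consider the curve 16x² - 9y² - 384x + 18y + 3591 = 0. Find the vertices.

Group: 16(x² - 24x) -9(y² - 2y) = -3591
Completing the square gives 16(x - 12)² -9(y - 1)² = -3591 + 2304 - 9 = -1296.
Divide through by -1296 to get (y - 1)²/144 - (x - 12)²/81 = 1.
Hyperbola, center (12, 1), transverse axis vertical; a² = 144, b² = 81.
a = 12. Vertices at (h, k ± a).

(12, -11) and (12, 13)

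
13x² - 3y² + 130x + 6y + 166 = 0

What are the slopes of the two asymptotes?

13(x² + 10x) -3(y² - 2y) = -166
Complete the square in x and y: 13(x + 5)² -3(y - 1)² = -166 + 325 - 3 = 156
Divide through by 156 to get (x + 5)²/12 - (y - 1)²/52 = 1.
Hyperbola, center (-5, 1), transverse axis horizontal; a² = 12, b² = 52.
For a horizontal hyperbola the asymptotes have slope ±b/a.
Here that is ±2√13/2√3 = ±√39/3.

√39/3 and -√39/3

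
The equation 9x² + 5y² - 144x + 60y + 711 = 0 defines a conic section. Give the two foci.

(8, -8) and (8, -4)

Group: 9(x² - 16x) + 5(y² + 12y) = -711
Complete the square: 9(x - 8)² + 5(y + 6)² = -711 + 576 + 180 = 45
Divide by 45: (x - 8)²/5 + (y + 6)²/9 = 1
Ellipse, center (8, -6), major axis vertical; a² = 9, b² = 5.
c² = a² - b² = 9 - 5 = 4, so c = 2.
Foci lie on the vertical axis through the center: (h, k ± c).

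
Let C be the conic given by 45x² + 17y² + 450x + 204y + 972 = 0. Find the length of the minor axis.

Group: 45(x² + 10x) + 17(y² + 12y) = -972
Complete the square in x and y: 45(x + 5)² + 17(y + 6)² = -972 + 1125 + 612 = 765
Dividing both sides by 765: (x + 5)²/17 + (y + 6)²/45 = 1
Ellipse, center (-5, -6), major axis vertical; a² = 45, b² = 17.
b² = 17 so b = √17; the minor axis has length 2b = 2√17.

2√17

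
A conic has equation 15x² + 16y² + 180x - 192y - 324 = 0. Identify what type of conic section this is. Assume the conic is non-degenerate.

No xy term. Coefficients of x² and y² are A = 15, C = 16.
A and C have the same sign but A ≠ C ⇒ ellipse.

ellipse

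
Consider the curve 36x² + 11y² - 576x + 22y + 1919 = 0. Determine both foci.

Rearranging, 36(x² - 16x) + 11(y² + 2y) = -1919.
36(x - 8)² + 11(y + 1)² = -1919 + 2304 + 11 = 396
Divide by 396: (x - 8)²/11 + (y + 1)²/36 = 1
Ellipse, center (8, -1), major axis vertical; a² = 36, b² = 11.
c² = a² - b² = 36 - 11 = 25, so c = 5.
Foci lie on the vertical axis through the center: (h, k ± c).

(8, -6) and (8, 4)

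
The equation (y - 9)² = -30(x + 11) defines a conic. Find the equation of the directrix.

Vertex (-11, 9); 4p = -30 so p = -15/2. Opens left.
Directrix is the vertical line x = h − p = -11 − (-15/2) = -7/2.

x = -7/2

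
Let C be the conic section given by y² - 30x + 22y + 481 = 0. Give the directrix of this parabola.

x = 9/2

Only y is squared. Complete the square in y: (y + 11)² = 30(x - 12).
Vertex (12, -11); 4p = 30 so p = 15/2. Opens right.
Directrix is the vertical line x = h − p = 12 − (15/2) = 9/2.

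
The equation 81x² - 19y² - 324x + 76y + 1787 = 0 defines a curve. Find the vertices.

(2, -7) and (2, 11)

Group the x- and y-terms: 81(x² - 4x) -19(y² - 4y) = -1787
Complete the square in x and y: 81(x - 2)² -19(y - 2)² = -1787 + 324 - 76 = -1539
Dividing both sides by -1539: (y - 2)²/81 - (x - 2)²/19 = 1
Hyperbola, center (2, 2), transverse axis vertical; a² = 81, b² = 19.
a = 9. Vertices at (h, k ± a).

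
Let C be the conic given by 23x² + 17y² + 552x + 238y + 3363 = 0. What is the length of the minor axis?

2√34

Rearranging, 23(x² + 24x) + 17(y² + 14y) = -3363.
23(x + 12)² + 17(y + 7)² = -3363 + 3312 + 833 = 782
Dividing both sides by 782: (x + 12)²/34 + (y + 7)²/46 = 1
Ellipse, center (-12, -7), major axis vertical; a² = 46, b² = 34.
b² = 34 so b = √34; the minor axis has length 2b = 2√34.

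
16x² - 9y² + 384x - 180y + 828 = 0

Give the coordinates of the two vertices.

(-18, -10) and (-6, -10)

Rearranging, 16(x² + 24x) -9(y² + 20y) = -828.
Complete the square in x and y: 16(x + 12)² -9(y + 10)² = -828 + 2304 - 900 = 576
Dividing both sides by 576: (x + 12)²/36 - (y + 10)²/64 = 1
Hyperbola, center (-12, -10), transverse axis horizontal; a² = 36, b² = 64.
a = 6. Vertices at (h ± a, k).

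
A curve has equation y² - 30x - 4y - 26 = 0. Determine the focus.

Only y is squared. Complete the square in y: (y - 2)² = 30(x + 1).
Vertex (-1, 2); 4p = 30 so p = 15/2. Opens right.
Focus is p units from the vertex along the axis: (h + p, k).

(13/2, 2)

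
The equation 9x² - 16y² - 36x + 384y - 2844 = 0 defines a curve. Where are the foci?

Collect terms: 9(x² - 4x) -16(y² - 24y) = 2844
Complete the square: 9(x - 2)² -16(y - 12)² = 2844 + 36 - 2304 = 576
Dividing both sides by 576: (x - 2)²/64 - (y - 12)²/36 = 1
Hyperbola, center (2, 12), transverse axis horizontal; a² = 64, b² = 36.
c² = a² + b² = 64 + 36 = 100, so c = 10.
Foci lie on the horizontal axis through the center: (h ± c, k).

(-8, 12) and (12, 12)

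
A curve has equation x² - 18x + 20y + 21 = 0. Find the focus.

Only x is squared. Complete the square in x: (x - 9)² = -20(y - 3).
Vertex (9, 3); 4p = -20 so p = -5. Opens down.
Focus is p units from the vertex along the axis: (h, k + p).

(9, -2)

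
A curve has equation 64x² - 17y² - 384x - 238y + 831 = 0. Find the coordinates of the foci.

Rearranging, 64(x² - 6x) -17(y² + 14y) = -831.
Complete the square: 64(x - 3)² -17(y + 7)² = -831 + 576 - 833 = -1088
Divide through by -1088 to get (y + 7)²/64 - (x - 3)²/17 = 1.
Hyperbola, center (3, -7), transverse axis vertical; a² = 64, b² = 17.
c² = a² + b² = 64 + 17 = 81, so c = 9.
Foci lie on the vertical axis through the center: (h, k ± c).

(3, -16) and (3, 2)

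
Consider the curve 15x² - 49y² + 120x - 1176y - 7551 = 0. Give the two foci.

(-12, -12) and (4, -12)

15(x² + 8x) -49(y² + 24y) = 7551
Complete the square: 15(x + 4)² -49(y + 12)² = 7551 + 240 - 7056 = 735
Divide through by 735 to get (x + 4)²/49 - (y + 12)²/15 = 1.
Hyperbola, center (-4, -12), transverse axis horizontal; a² = 49, b² = 15.
c² = a² + b² = 49 + 15 = 64, so c = 8.
Foci lie on the horizontal axis through the center: (h ± c, k).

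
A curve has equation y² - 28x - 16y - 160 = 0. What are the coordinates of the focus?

(-1, 8)

Only y is squared. Complete the square in y: (y - 8)² = 28(x + 8).
Vertex (-8, 8); 4p = 28 so p = 7. Opens right.
Focus is p units from the vertex along the axis: (h + p, k).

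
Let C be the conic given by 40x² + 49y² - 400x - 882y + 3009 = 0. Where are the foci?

(2, 9) and (8, 9)

Group: 40(x² - 10x) + 49(y² - 18y) = -3009
40(x - 5)² + 49(y - 9)² = -3009 + 1000 + 3969 = 1960
Dividing both sides by 1960: (x - 5)²/49 + (y - 9)²/40 = 1
Ellipse, center (5, 9), major axis horizontal; a² = 49, b² = 40.
c² = a² - b² = 49 - 40 = 9, so c = 3.
Foci lie on the horizontal axis through the center: (h ± c, k).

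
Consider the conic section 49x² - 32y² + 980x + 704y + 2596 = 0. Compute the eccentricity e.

Collect terms: 49(x² + 20x) -32(y² - 22y) = -2596
Complete the square: 49(x + 10)² -32(y - 11)² = -2596 + 4900 - 3872 = -1568
Divide through by -1568 to get (y - 11)²/49 - (x + 10)²/32 = 1.
Hyperbola, center (-10, 11), transverse axis vertical; a² = 49, b² = 32.
c² = a² + b² = 81, so c = 9.
e = c/a = 9/7.

e = 9/7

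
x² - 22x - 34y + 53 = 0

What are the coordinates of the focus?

(11, 13/2)

Only x is squared. Complete the square in x: (x - 11)² = 34(y + 2).
Vertex (11, -2); 4p = 34 so p = 17/2. Opens up.
Focus is p units from the vertex along the axis: (h, k + p).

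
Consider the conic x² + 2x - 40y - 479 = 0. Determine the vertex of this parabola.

(-1, -12)

Only x is squared. Complete the square in x: (x + 1)² = 40(y + 12).
Vertex (-1, -12); 4p = 40 so p = 10. Opens up.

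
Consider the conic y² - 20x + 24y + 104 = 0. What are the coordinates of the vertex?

(-2, -12)

Only y is squared. Complete the square in y: (y + 12)² = 20(x + 2).
Vertex (-2, -12); 4p = 20 so p = 5. Opens right.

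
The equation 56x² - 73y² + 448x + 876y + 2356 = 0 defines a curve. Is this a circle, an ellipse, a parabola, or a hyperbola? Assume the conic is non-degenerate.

hyperbola

No xy term. Coefficients of x² and y² are A = 56, C = -73.
A and C have opposite signs ⇒ hyperbola.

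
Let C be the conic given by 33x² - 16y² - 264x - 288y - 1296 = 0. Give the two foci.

(-3, -9) and (11, -9)

33(x² - 8x) -16(y² + 18y) = 1296
Completing the square gives 33(x - 4)² -16(y + 9)² = 1296 + 528 - 1296 = 528.
Divide by 528: (x - 4)²/16 - (y + 9)²/33 = 1
Hyperbola, center (4, -9), transverse axis horizontal; a² = 16, b² = 33.
c² = a² + b² = 16 + 33 = 49, so c = 7.
Foci lie on the horizontal axis through the center: (h ± c, k).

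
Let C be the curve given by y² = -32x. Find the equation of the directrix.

x = 8

Vertex (0, 0); 4p = -32 so p = -8. Opens left.
Directrix is the vertical line x = h − p = 0 − (-8) = 8.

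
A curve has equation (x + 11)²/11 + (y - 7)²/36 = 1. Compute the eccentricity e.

Center (-11, 7). The larger denominator 36 sits under the y-term, so the major axis is vertical; a² = 36, b² = 11.
c² = a² - b² = 25, so c = 5.
e = c/a = 5/6.

e = 5/6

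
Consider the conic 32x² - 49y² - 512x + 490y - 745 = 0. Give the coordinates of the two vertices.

(1, 5) and (15, 5)

32(x² - 16x) -49(y² - 10y) = 745
Complete the square in x and y: 32(x - 8)² -49(y - 5)² = 745 + 2048 - 1225 = 1568
Divide by 1568: (x - 8)²/49 - (y - 5)²/32 = 1
Hyperbola, center (8, 5), transverse axis horizontal; a² = 49, b² = 32.
a = 7. Vertices at (h ± a, k).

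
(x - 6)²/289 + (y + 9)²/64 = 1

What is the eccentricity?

Center (6, -9). The larger denominator 289 sits under the x-term, so the major axis is horizontal; a² = 289, b² = 64.
c² = a² - b² = 225, so c = 15.
e = c/a = 15/17.

e = 15/17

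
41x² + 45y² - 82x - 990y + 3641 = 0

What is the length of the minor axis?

2√41

Group the x- and y-terms: 41(x² - 2x) + 45(y² - 22y) = -3641
Complete the square in x and y: 41(x - 1)² + 45(y - 11)² = -3641 + 41 + 5445 = 1845
Divide through by 1845 to get (x - 1)²/45 + (y - 11)²/41 = 1.
Ellipse, center (1, 11), major axis horizontal; a² = 45, b² = 41.
b² = 41 so b = √41; the minor axis has length 2b = 2√41.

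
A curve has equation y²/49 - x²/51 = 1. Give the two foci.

(0, -10) and (0, 10)

Center (0, 0). The positive term is the y-term, so the transverse axis is vertical; a² = 49, b² = 51.
c² = a² + b² = 49 + 51 = 100, so c = 10.
Foci lie on the vertical axis through the center: (h, k ± c).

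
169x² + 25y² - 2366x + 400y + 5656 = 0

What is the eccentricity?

169(x² - 14x) + 25(y² + 16y) = -5656
Completing the square gives 169(x - 7)² + 25(y + 8)² = -5656 + 8281 + 1600 = 4225.
Divide through by 4225 to get (x - 7)²/25 + (y + 8)²/169 = 1.
Ellipse, center (7, -8), major axis vertical; a² = 169, b² = 25.
c² = a² - b² = 144, so c = 12.
e = c/a = 12/13.

e = 12/13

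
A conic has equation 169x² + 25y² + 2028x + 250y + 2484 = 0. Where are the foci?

(-6, -17) and (-6, 7)

Collect terms: 169(x² + 12x) + 25(y² + 10y) = -2484
169(x + 6)² + 25(y + 5)² = -2484 + 6084 + 625 = 4225
Dividing both sides by 4225: (x + 6)²/25 + (y + 5)²/169 = 1
Ellipse, center (-6, -5), major axis vertical; a² = 169, b² = 25.
c² = a² - b² = 169 - 25 = 144, so c = 12.
Foci lie on the vertical axis through the center: (h, k ± c).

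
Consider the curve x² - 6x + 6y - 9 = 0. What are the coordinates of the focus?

Only x is squared. Complete the square in x: (x - 3)² = -6(y - 3).
Vertex (3, 3); 4p = -6 so p = -3/2. Opens down.
Focus is p units from the vertex along the axis: (h, k + p).

(3, 3/2)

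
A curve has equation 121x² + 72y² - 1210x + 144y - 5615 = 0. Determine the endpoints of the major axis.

121(x² - 10x) + 72(y² + 2y) = 5615
Completing the square gives 121(x - 5)² + 72(y + 1)² = 5615 + 3025 + 72 = 8712.
Divide by 8712: (x - 5)²/72 + (y + 1)²/121 = 1
Ellipse, center (5, -1), major axis vertical; a² = 121, b² = 72.
a = 11. Vertices at (h, k ± a).

(5, -12) and (5, 10)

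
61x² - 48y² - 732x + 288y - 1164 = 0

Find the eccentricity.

Group the x- and y-terms: 61(x² - 12x) -48(y² - 6y) = 1164
Completing the square gives 61(x - 6)² -48(y - 3)² = 1164 + 2196 - 432 = 2928.
Divide through by 2928 to get (x - 6)²/48 - (y - 3)²/61 = 1.
Hyperbola, center (6, 3), transverse axis horizontal; a² = 48, b² = 61.
c² = a² + b² = 109, so c = √109.
e = c/a = √109/4√3 = √327/12.

e = √327/12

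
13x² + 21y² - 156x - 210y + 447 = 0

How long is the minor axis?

2√26

Rearranging, 13(x² - 12x) + 21(y² - 10y) = -447.
Complete the square: 13(x - 6)² + 21(y - 5)² = -447 + 468 + 525 = 546
Dividing both sides by 546: (x - 6)²/42 + (y - 5)²/26 = 1
Ellipse, center (6, 5), major axis horizontal; a² = 42, b² = 26.
b² = 26 so b = √26; the minor axis has length 2b = 2√26.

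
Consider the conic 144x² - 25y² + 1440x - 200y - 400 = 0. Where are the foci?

Group: 144(x² + 10x) -25(y² + 8y) = 400
Complete the square in x and y: 144(x + 5)² -25(y + 4)² = 400 + 3600 - 400 = 3600
Divide through by 3600 to get (x + 5)²/25 - (y + 4)²/144 = 1.
Hyperbola, center (-5, -4), transverse axis horizontal; a² = 25, b² = 144.
c² = a² + b² = 25 + 144 = 169, so c = 13.
Foci lie on the horizontal axis through the center: (h ± c, k).

(-18, -4) and (8, -4)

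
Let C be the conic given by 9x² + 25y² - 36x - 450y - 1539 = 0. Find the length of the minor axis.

24

Group: 9(x² - 4x) + 25(y² - 18y) = 1539
9(x - 2)² + 25(y - 9)² = 1539 + 36 + 2025 = 3600
Divide by 3600: (x - 2)²/400 + (y - 9)²/144 = 1
Ellipse, center (2, 9), major axis horizontal; a² = 400, b² = 144.
b² = 144 so b = 12; the minor axis has length 2b = 24.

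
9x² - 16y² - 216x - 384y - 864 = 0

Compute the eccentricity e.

Rearranging, 9(x² - 24x) -16(y² + 24y) = 864.
Complete the square: 9(x - 12)² -16(y + 12)² = 864 + 1296 - 2304 = -144
Divide by -144: (y + 12)²/9 - (x - 12)²/16 = 1
Hyperbola, center (12, -12), transverse axis vertical; a² = 9, b² = 16.
c² = a² + b² = 25, so c = 5.
e = c/a = 5/3.

e = 5/3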